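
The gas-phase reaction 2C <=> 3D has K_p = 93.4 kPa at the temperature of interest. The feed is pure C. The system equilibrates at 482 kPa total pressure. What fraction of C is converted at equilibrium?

Take 1 mol C as basis and let X be its fractional conversion, so ξ = 0.5X.
At extent ξ: n_C = 1 − X; n_D = 1.5X.
Total moles n_T = 1 + 0.5X.
y_i = n_i/n_T, p_i = y_i·P. K_p = p_D^3 / (p_C^2).
Equating to 93.4 kPa and solving on 0 < X < 1: X = 0.315.

X = 0.315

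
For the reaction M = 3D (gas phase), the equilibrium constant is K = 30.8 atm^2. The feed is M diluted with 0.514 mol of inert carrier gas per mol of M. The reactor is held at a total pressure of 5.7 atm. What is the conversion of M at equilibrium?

X = 0.482

Take 1 mol M as basis and let X be its fractional conversion, so ξ = X.
Moles: n_M = 1 − X; n_D = 3X; n_I = 0.514 (inert).
Summing: n_T = 1.51 + 2X.
Mole fractions y_i = n_i/n_T; K = p_D^3 / (p_M) with p_i = y_i·P.
Equating to 30.8 atm^2 and solving on 0 < X < 1: X = 0.482.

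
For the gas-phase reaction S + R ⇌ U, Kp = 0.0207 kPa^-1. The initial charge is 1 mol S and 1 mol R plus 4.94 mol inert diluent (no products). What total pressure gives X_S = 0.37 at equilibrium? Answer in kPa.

Let X = conversion of S (basis 1 mol S); extent of reaction ξ = X.
At extent ξ: n_S = 1 − X; n_R = 1 − X; n_U = X; n_I = 4.94 (inert).
Summing: n_T = 6.94 − X.
Kp = p_U / (p_S p_R) with p_i = (n_i/n_T)·P.
At X = 0.37: the mole-fraction product g(X) = Π y_i^ν_i = 6.125. Since Kp = g(X)·P^{-1}, P = (g/Kp)^(1/1) = (6.125/0.0207)^(1/1) = 296 kPa.

P = 296 kPa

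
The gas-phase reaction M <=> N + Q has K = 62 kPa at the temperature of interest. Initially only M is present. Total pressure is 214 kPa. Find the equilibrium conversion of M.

X = 0.474

Basis: 1 mol M initially; let X = conversion of M. Extent ξ = X.
Mole table: n_M = 1 − X; n_N = X; n_Q = X.
Summing: n_T = 1 + X.
y_i = n_i/n_T, p_i = y_i·P. K = p_N p_Q / (p_M).
Equating to 62 kPa and solving on 0 < X < 1: X = 0.474.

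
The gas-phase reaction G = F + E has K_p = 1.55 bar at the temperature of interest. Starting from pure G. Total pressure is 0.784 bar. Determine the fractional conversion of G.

Take 1 mol G as basis and let X be its fractional conversion, so ξ = X.
Species balance: n_G = 1 − X; n_F = X; n_E = X.
Summing: n_T = 1 + X.
With p_i = (n_i/n_T)P, K_p = p_F p_E / (p_G).
Equating to 1.55 bar and solving on 0 < X < 1: X = 0.815.

X = 0.815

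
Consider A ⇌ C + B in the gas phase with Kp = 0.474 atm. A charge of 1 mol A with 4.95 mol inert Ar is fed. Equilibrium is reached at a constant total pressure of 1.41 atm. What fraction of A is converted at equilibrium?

Let X = conversion of A (basis 1 mol A); extent of reaction ξ = X.
At extent ξ: n_A = 1 − X; n_C = X; n_B = X; n_I = 4.95 (inert).
Total moles n_T = 5.95 + X.
With p_i = (n_i/n_T)P, Kp = p_C p_B / (p_A).
Substituting and setting equal to 0.474 atm gives a polynomial in X; the root in (0,1) is X = 0.750.

X = 0.750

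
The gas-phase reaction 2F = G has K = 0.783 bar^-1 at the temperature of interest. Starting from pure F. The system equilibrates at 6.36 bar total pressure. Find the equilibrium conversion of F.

X = 0.781

Let X = conversion of F (basis 1 mol F); extent of reaction ξ = 0.5X.
At extent ξ: n_F = 1 − X; n_G = 0.5X.
Total moles n_T = 1 − 0.5X.
y_i = n_i/n_T, p_i = y_i·P. K = p_G / (p_F^2).
Equating to 0.783 bar^-1 and solving on 0 < X < 1: X = 0.781.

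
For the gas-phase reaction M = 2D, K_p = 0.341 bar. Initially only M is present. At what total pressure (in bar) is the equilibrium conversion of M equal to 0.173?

Take 1 mol M as basis and let X be its fractional conversion, so ξ = X.
At extent ξ: n_M = 1 − X; n_D = 2X.
n_T = Σnᵢ = 1 + X.
K_p = p_D^2 / (p_M) with p_i = (n_i/n_T)·P.
At X = 0.173: the mole-fraction product g(X) = Π y_i^ν_i = 0.1234. Since K_p = g(X)·P^{1}, P = (K_p/g)^(1/1) = (0.341/0.1234)^(1/1) = 2.76 bar.

P = 2.76 bar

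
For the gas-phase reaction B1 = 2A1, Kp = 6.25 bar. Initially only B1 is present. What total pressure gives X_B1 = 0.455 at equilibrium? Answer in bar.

P = 5.98 bar

Let X = conversion of B1 (basis 1 mol B1); extent of reaction ξ = X.
Mole table: n_B1 = 1 − X; n_A1 = 2X.
Total moles n_T = 1 + X.
Kp = p_A1^2 / (p_B1) with p_i = (n_i/n_T)·P.
At X = 0.455: the mole-fraction product g(X) = Π y_i^ν_i = 1.044. Since Kp = g(X)·P^{1}, P = (Kp/g)^(1/1) = (6.25/1.044)^(1/1) = 5.98 bar.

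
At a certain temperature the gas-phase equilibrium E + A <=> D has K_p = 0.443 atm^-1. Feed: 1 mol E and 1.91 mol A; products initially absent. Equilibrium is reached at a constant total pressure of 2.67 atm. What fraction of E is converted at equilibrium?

X = 0.415

Basis: 1 mol E initially; let X = conversion of E. Extent ξ = X.
Moles: n_E = 1 − X; n_A = 1.91 − X; n_D = X.
Total moles n_T = 2.91 − X.
With p_i = (n_i/n_T)P, K_p = p_D / (p_E p_A).
Substituting and setting equal to 0.443 atm^-1 gives a polynomial in X; the root in (0,1) is X = 0.415.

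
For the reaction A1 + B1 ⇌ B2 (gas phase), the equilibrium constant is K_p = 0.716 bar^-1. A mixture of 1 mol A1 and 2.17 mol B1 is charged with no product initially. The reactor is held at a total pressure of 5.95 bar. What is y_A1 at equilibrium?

y_A1 = 0.116

Basis: 1 mol A1 initially; let X = conversion of A1. Extent ξ = X.
Species balance: n_A1 = 1 − X; n_B1 = 2.17 − X; n_B2 = X.
n_T = Σnᵢ = 3.17 − X.
y_i = n_i/n_T, p_i = y_i·P. K_p = p_B2 / (p_A1 p_B1).
Substituting and setting equal to 0.716 bar^-1 gives a polynomial in X; the root in (0,1) is X = 0.716.
Then n_A1 = 0.284, n_T = 2.45, so y_A1 = 0.116.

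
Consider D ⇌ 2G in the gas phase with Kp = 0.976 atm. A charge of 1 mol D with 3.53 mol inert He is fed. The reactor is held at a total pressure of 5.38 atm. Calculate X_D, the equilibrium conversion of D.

Take 1 mol D as basis and let X be its fractional conversion, so ξ = X.
Moles: n_D = 1 − X; n_G = 2X; n_I = 3.53 (inert).
Summing: n_T = 4.53 + X.
y_i = n_i/n_T, p_i = y_i·P. Kp = p_G^2 / (p_D).
Equating to 0.976 atm and solving on 0 < X < 1: X = 0.373.

X = 0.373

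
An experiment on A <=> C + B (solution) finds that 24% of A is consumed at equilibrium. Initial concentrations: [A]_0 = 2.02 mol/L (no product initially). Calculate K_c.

Let X = conversion of A.
Concentrations: [A] = 2.02 − 2.02X; [C] = 2.02X; [B] = 2.02X.
At X = 0.24: [A] = 1.54, [C] = 0.485, [B] = 0.485.
K_c = [C] [B] / ([A]) = 0.153 mol/L.

K_c = 0.153 mol/L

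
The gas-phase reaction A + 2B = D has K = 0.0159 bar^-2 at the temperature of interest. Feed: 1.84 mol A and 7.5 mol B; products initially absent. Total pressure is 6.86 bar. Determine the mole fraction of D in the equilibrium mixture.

Take 1.84 mol A as basis and let X be its fractional conversion, so ξ = 1.84X.
Mole table: n_A = 1.84 − 1.84X; n_B = 7.5 − 3.68X; n_D = 1.84X.
Summing: n_T = 9.34 − 3.68X.
y_i = n_i/n_T, p_i = y_i·P. K = p_D / (p_A p_B^2).
Substituting and setting equal to 0.0159 bar^-2 gives a polynomial in X; the root in (0,1) is X = 0.310.
Then n_D = 0.571, n_T = 8.2, so y_D = 0.070.

y_D = 0.070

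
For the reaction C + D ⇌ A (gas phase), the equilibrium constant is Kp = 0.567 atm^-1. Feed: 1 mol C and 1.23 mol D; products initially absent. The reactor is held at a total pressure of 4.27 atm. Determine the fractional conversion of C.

Take 1 mol C as basis and let X be its fractional conversion, so ξ = X.
At extent ξ: n_C = 1 − X; n_D = 1.23 − X; n_A = X.
Total moles n_T = 2.23 − X.
Mole fractions y_i = n_i/n_T; Kp = p_A / (p_C p_D) with p_i = y_i·P.
This yields a degree-2 equation in X; solving on (0,1), X = 0.504.

X = 0.504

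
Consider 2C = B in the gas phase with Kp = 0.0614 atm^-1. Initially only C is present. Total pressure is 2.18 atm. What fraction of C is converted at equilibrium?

Let X = conversion of C (basis 1 mol C); extent of reaction ξ = 0.5X.
Species balance: n_C = 1 − X; n_B = 0.5X.
Summing: n_T = 1 − 0.5X.
With p_i = (n_i/n_T)P, Kp = p_B / (p_C^2).
Substituting and setting equal to 0.0614 atm^-1 gives a polynomial in X; the root in (0,1) is X = 0.193.

X = 0.193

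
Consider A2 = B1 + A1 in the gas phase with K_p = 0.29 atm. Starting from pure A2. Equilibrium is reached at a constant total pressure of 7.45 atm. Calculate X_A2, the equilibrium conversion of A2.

Basis: 1 mol A2 initially; let X = conversion of A2. Extent ξ = X.
Mole table: n_A2 = 1 − X; n_B1 = X; n_A1 = X.
Total moles n_T = 1 + X.
y_i = n_i/n_T, p_i = y_i·P. K_p = p_B1 p_A1 / (p_A2).
Substituting and setting equal to 0.29 atm gives a polynomial in X; the root in (0,1) is X = 0.194.

X = 0.194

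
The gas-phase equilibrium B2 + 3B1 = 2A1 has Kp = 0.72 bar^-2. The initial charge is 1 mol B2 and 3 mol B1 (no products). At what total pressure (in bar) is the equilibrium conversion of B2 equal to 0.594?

P = 4.6 bar

Let X = conversion of B2 (basis 1 mol B2); extent of reaction ξ = X.
Moles: n_B2 = 1 − X; n_B1 = 3 − 3X; n_A1 = 2X.
Total moles n_T = 4 − 2X.
Kp = p_A1^2 / (p_B2 p_B1^3) with p_i = (n_i/n_T)·P.
At X = 0.594: the mole-fraction product g(X) = Π y_i^ν_i = 15.21. Since Kp = g(X)·P^{-2}, P = (g/Kp)^(1/2) = (15.21/0.72)^(1/2) = 4.6 bar.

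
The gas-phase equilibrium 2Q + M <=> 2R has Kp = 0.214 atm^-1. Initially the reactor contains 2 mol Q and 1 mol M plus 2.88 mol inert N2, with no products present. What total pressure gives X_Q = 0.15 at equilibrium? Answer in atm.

P = 0.981 atm

Let X = conversion of Q (basis 2 mol Q); extent of reaction ξ = X.
Moles: n_Q = 2 − 2X; n_M = 1 − X; n_R = 2X; n_I = 2.88 (inert).
Summing: n_T = 5.88 − X.
Kp = p_R^2 / (p_Q^2 p_M) with p_i = (n_i/n_T)·P.
At X = 0.15: the mole-fraction product g(X) = Π y_i^ν_i = 0.2099. Since Kp = g(X)·P^{-1}, P = (g/Kp)^(1/1) = (0.2099/0.214)^(1/1) = 0.981 atm.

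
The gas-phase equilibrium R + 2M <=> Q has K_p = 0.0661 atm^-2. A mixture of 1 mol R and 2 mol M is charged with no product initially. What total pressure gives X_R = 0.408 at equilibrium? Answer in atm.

P = 5.96 atm

Basis: 1 mol R initially; let X = conversion of R. Extent ξ = X.
Moles: n_R = 1 − X; n_M = 2 − 2X; n_Q = X.
Summing: n_T = 3 − 2X.
K_p = p_Q / (p_R p_M^2) with p_i = (n_i/n_T)·P.
At X = 0.408: the mole-fraction product g(X) = Π y_i^ν_i = 2.345. Since K_p = g(X)·P^{-2}, P = (g/K_p)^(1/2) = (2.345/0.0661)^(1/2) = 5.96 atm.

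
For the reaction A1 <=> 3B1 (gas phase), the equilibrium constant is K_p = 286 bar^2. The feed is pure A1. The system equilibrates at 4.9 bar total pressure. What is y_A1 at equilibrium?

y_A1 = 0.068

Basis: 1 mol A1 initially; let X = conversion of A1. Extent ξ = X.
At extent ξ: n_A1 = 1 − X; n_B1 = 3X.
n_T = Σnᵢ = 1 + 2X.
y_i = n_i/n_T, p_i = y_i·P. K_p = p_B1^3 / (p_A1).
This yields a degree-3 equation in X; solving on (0,1), X = 0.820.
Then n_A1 = 0.18, n_T = 2.64, so y_A1 = 0.068.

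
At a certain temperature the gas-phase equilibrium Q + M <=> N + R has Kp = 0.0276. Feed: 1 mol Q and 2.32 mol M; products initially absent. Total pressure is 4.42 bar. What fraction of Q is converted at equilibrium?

Basis: 1 mol Q initially; let X = conversion of Q. Extent ξ = X.
At extent ξ: n_Q = 1 − X; n_M = 2.32 − X; n_N = X; n_R = X.
Total moles n_T = 3.32 (Δν = 0, constant).
Mole fractions y_i = n_i/n_T; Kp = p_N p_R / (p_Q p_M) with p_i = y_i·P.
This yields a degree-2 equation in X; solving on (0,1), X = 0.214.

X = 0.214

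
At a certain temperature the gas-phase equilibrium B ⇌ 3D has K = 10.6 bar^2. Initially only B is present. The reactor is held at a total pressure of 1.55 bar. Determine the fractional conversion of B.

X = 0.667

Let X = conversion of B (basis 1 mol B); extent of reaction ξ = X.
Moles: n_B = 1 − X; n_D = 3X.
n_T = Σnᵢ = 1 + 2X.
y_i = n_i/n_T, p_i = y_i·P. K = p_D^3 / (p_B).
Substituting and setting equal to 10.6 bar^2 gives a polynomial in X; the root in (0,1) is X = 0.667.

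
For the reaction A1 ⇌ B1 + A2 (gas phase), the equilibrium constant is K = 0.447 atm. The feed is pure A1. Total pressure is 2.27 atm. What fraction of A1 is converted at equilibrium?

X = 0.406

Basis: 1 mol A1 initially; let X = conversion of A1. Extent ξ = X.
Mole table: n_A1 = 1 − X; n_B1 = X; n_A2 = X.
n_T = Σnᵢ = 1 + X.
y_i = n_i/n_T, p_i = y_i·P. K = p_B1 p_A2 / (p_A1).
This yields a degree-2 equation in X; solving on (0,1), X = 0.406.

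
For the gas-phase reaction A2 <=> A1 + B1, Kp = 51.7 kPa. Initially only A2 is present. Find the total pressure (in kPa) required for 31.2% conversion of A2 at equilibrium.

P = 479 kPa

Take 1 mol A2 as basis and let X be its fractional conversion, so ξ = X.
Species balance: n_A2 = 1 − X; n_A1 = X; n_B1 = X.
n_T = Σnᵢ = 1 + X.
Kp = p_A1 p_B1 / (p_A2) with p_i = (n_i/n_T)·P.
At X = 0.312: the mole-fraction product g(X) = Π y_i^ν_i = 0.1078. Since Kp = g(X)·P^{1}, P = (Kp/g)^(1/1) = (51.7/0.1078)^(1/1) = 479 kPa.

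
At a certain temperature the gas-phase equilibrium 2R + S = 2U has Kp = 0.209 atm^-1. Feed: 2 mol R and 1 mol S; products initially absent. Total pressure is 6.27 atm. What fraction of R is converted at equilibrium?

X = 0.360

Take 2 mol R as basis and let X be its fractional conversion, so ξ = X.
Moles: n_R = 2 − 2X; n_S = 1 − X; n_U = 2X.
Total moles n_T = 3 − X.
With p_i = (n_i/n_T)P, Kp = p_U^2 / (p_R^2 p_S).
Setting this equal to 0.209 atm^-1 and taking the physical root (0 < X < 1) gives X = 0.360.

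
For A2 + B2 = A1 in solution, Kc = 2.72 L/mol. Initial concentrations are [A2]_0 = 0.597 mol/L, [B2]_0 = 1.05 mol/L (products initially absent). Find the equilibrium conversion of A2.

Let X = conversion of A2; extent ξ = 0.597·X mol/L.
Concentrations: [A2] = 0.597 − 0.597X; [B2] = 1.05 − 0.597X; [A1] = 0.597X.
Kc = [A1] / ([A2] [B2]).
Solving Kc = 2.72 for X ∈ (0,1): X = 0.644.

X = 0.644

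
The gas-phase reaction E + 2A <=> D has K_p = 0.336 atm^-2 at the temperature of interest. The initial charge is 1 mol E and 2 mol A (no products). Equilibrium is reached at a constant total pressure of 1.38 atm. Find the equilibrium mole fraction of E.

Let X = conversion of E (basis 1 mol E); extent of reaction ξ = X.
Species balance: n_E = 1 − X; n_A = 2 − 2X; n_D = X.
Total moles n_T = 3 − 2X.
y_i = n_i/n_T, p_i = y_i·P. K_p = p_D / (p_E p_A^2).
Substituting and setting equal to 0.336 atm^-2 gives a polynomial in X; the root in (0,1) is X = 0.196.
Then n_E = 0.804, n_T = 2.61, so y_E = 0.308.

y_E = 0.308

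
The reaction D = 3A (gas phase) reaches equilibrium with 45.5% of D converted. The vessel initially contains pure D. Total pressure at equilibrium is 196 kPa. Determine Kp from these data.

Basis: 1 mol D initially; let X = conversion of D. Extent ξ = X.
Moles: n_D = 1 − X; n_A = 3X.
n_T = Σnᵢ = 1 + 2X.
At X = 0.455: n_D = 0.545, n_A = 1.36, n_T = 1.91.
p_i = (n_i/n_T)·P. Kp = p_A^3 / (p_D) = 4.91e+04 kPa^2.

Kp = 4.91e+04 kPa^2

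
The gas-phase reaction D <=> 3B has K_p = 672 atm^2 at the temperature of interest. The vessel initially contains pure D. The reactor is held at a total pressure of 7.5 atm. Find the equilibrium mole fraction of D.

y_D = 0.068

Basis: 1 mol D initially; let X = conversion of D. Extent ξ = X.
Mole table: n_D = 1 − X; n_B = 3X.
n_T = Σnᵢ = 1 + 2X.
With p_i = (n_i/n_T)P, K_p = p_B^3 / (p_D).
Substituting and setting equal to 672 atm^2 gives a polynomial in X; the root in (0,1) is X = 0.821.
Then n_D = 0.179, n_T = 2.64, so y_D = 0.068.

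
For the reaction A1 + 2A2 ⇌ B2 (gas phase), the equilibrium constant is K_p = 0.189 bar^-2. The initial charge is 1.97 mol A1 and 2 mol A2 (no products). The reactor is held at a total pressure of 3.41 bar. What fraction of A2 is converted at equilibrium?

Basis: 2 mol A2 initially; let X = conversion of A2. Extent ξ = X.
Species balance: n_A1 = 1.97 − X; n_A2 = 2 − 2X; n_B2 = X.
Summing: n_T = 3.97 − 2X.
With p_i = (n_i/n_T)P, K_p = p_B2 / (p_A1 p_A2^2).
This yields a degree-3 equation in X; solving on (0,1), X = 0.441.

X = 0.441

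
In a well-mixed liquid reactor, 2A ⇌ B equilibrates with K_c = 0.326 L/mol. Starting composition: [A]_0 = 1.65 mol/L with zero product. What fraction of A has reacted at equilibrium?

X = 0.394

Let X = conversion of A; extent ξ = 1.65X/2 mol/L.
Concentrations: [A] = 1.65 − 1.65X; [B] = 0.825X.
K_c = [B] / ([A]^2).
Equating to 0.326 L/mol: the physical root is X = 0.394.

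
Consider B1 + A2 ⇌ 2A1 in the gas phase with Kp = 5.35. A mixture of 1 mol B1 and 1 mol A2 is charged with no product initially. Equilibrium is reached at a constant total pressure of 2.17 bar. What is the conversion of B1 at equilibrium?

Take 1 mol B1 as basis and let X be its fractional conversion, so ξ = X.
Moles: n_B1 = 1 − X; n_A2 = 1 − X; n_A1 = 2X.
Since Δν = 0, n_T = 2 throughout.
y_i = n_i/n_T, p_i = y_i·P. Kp = p_A1^2 / (p_B1 p_A2).
Substituting and setting equal to 5.35 gives a polynomial in X; the root in (0,1) is X = 0.536.

X = 0.536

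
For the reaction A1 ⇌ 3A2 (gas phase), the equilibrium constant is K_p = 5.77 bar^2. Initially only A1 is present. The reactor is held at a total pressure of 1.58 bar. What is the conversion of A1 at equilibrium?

X = 0.554

Take 1 mol A1 as basis and let X be its fractional conversion, so ξ = X.
Species balance: n_A1 = 1 − X; n_A2 = 3X.
Summing: n_T = 1 + 2X.
Mole fractions y_i = n_i/n_T; K_p = p_A2^3 / (p_A1) with p_i = y_i·P.
Setting this equal to 5.77 bar^2 and taking the physical root (0 < X < 1) gives X = 0.554.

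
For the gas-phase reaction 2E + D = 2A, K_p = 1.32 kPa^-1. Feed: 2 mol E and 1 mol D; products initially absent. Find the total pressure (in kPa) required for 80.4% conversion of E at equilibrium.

P = 143 kPa

Basis: 2 mol E initially; let X = conversion of E. Extent ξ = X.
Species balance: n_E = 2 − 2X; n_D = 1 − X; n_A = 2X.
Total moles n_T = 3 − X.
K_p = p_A^2 / (p_E^2 p_D) with p_i = (n_i/n_T)·P.
At X = 0.804: the mole-fraction product g(X) = Π y_i^ν_i = 188.5. Since K_p = g(X)·P^{-1}, P = (g/K_p)^(1/1) = (188.5/1.32)^(1/1) = 143 kPa.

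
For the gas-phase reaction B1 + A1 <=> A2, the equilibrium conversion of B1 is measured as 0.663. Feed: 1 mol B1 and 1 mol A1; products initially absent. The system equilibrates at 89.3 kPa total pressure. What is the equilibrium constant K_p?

Take 1 mol B1 as basis and let X be its fractional conversion, so ξ = X.
Mole table: n_B1 = 1 − X; n_A1 = 1 − X; n_A2 = X.
Total moles n_T = 2 − X.
At X = 0.663: n_B1 = 0.337, n_A1 = 0.337, n_A2 = 0.663, n_T = 1.34.
p_i = (n_i/n_T)·P. K_p = p_A2 / (p_B1 p_A1) = 0.0874 kPa^-1.

K_p = 0.0874 kPa^-1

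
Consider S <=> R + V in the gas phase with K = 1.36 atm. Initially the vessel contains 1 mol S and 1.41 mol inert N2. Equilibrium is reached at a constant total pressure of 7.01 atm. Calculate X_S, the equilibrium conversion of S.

Basis: 1 mol S initially; let X = conversion of S. Extent ξ = X.
Mole table: n_S = 1 − X; n_R = X; n_V = X; n_I = 1.41 (inert).
n_T = Σnᵢ = 2.41 + X.
Mole fractions y_i = n_i/n_T; K = p_R p_V / (p_S) with p_i = y_i·P.
Setting this equal to 1.36 atm and taking the physical root (0 < X < 1) gives X = 0.522.

X = 0.522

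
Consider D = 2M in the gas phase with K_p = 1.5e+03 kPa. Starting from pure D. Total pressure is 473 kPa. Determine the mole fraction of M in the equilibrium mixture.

y_M = 0.799

Let X = conversion of D (basis 1 mol D); extent of reaction ξ = X.
Moles: n_D = 1 − X; n_M = 2X.
n_T = Σnᵢ = 1 + X.
y_i = n_i/n_T, p_i = y_i·P. K_p = p_M^2 / (p_D).
Equating to 1.5e+03 kPa and solving on 0 < X < 1: X = 0.665.
Then n_M = 1.33, n_T = 1.66, so y_M = 0.799.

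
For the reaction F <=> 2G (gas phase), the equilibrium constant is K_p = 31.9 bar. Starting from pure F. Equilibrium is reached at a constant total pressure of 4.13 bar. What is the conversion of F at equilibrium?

Basis: 1 mol F initially; let X = conversion of F. Extent ξ = X.
Moles: n_F = 1 − X; n_G = 2X.
Summing: n_T = 1 + X.
With p_i = (n_i/n_T)P, K_p = p_G^2 / (p_F).
Substituting and setting equal to 31.9 bar gives a polynomial in X; the root in (0,1) is X = 0.812.

X = 0.812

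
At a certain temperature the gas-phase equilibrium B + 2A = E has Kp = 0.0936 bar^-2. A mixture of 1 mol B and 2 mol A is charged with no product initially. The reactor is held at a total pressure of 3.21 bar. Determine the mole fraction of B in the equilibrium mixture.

Basis: 1 mol B initially; let X = conversion of B. Extent ξ = X.
At extent ξ: n_B = 1 − X; n_A = 2 − 2X; n_E = X.
Summing: n_T = 3 − 2X.
y_i = n_i/n_T, p_i = y_i·P. Kp = p_E / (p_B p_A^2).
Equating to 0.0936 bar^-2 and solving on 0 < X < 1: X = 0.256.
Then n_B = 0.744, n_T = 2.49, so y_B = 0.299.

y_B = 0.299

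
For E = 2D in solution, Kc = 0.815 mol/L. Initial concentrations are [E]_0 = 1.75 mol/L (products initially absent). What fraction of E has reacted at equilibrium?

X = 0.288

Let X = conversion of E; extent ξ = 1.75·X mol/L.
Concentrations: [E] = 1.75 − 1.75X; [D] = 3.5X.
Kc = [D]^2 / ([E]).
This equals 0.815 at X = 0.288 (the root in 0 < X < 1).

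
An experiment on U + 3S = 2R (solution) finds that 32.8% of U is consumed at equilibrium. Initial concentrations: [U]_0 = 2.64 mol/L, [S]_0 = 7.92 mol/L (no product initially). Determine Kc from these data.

Kc = 0.0112 (mol/L)^-2

Let X = conversion of U.
Concentrations: [U] = 2.64 − 2.64X; [S] = 7.92 − 7.92X; [R] = 5.28X.
At X = 0.328: [U] = 1.77, [S] = 5.32, [R] = 1.73.
Kc = [R]^2 / ([U] [S]^3) = 0.0112 (mol/L)^-2.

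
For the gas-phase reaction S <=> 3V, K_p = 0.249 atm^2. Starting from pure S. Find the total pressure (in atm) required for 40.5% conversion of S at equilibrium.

Take 1 mol S as basis and let X be its fractional conversion, so ξ = X.
Species balance: n_S = 1 − X; n_V = 3X.
Summing: n_T = 1 + 2X.
K_p = p_V^3 / (p_S) with p_i = (n_i/n_T)·P.
At X = 0.405: the mole-fraction product g(X) = Π y_i^ν_i = 0.9201. Since K_p = g(X)·P^{2}, P = (K_p/g)^(1/2) = (0.249/0.9201)^(1/2) = 0.52 atm.

P = 0.52 atm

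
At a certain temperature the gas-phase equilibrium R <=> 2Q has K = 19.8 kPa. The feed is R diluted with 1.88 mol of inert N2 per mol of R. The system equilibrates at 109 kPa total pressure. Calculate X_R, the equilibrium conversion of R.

X = 0.315

Take 1 mol R as basis and let X be its fractional conversion, so ξ = X.
At extent ξ: n_R = 1 − X; n_Q = 2X; n_I = 1.88 (inert).
n_T = Σnᵢ = 2.88 + X.
With p_i = (n_i/n_T)P, K = p_Q^2 / (p_R).
This yields a degree-2 equation in X; solving on (0,1), X = 0.315.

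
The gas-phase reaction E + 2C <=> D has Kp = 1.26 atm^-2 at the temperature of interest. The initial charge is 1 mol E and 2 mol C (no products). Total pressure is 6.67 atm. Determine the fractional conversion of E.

Take 1 mol E as basis and let X be its fractional conversion, so ξ = X.
Moles: n_E = 1 − X; n_C = 2 − 2X; n_D = X.
Summing: n_T = 3 − 2X.
With p_i = (n_i/n_T)P, Kp = p_D / (p_E p_C^2).
This yields a degree-3 equation in X; solving on (0,1), X = 0.810.

X = 0.810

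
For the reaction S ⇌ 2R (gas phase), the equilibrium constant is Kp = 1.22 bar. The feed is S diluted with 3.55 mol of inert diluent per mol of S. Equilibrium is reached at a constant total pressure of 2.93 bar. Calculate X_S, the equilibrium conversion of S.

Take 1 mol S as basis and let X be its fractional conversion, so ξ = X.
Moles: n_S = 1 − X; n_R = 2X; n_I = 3.55 (inert).
Total moles n_T = 4.55 + X.
With p_i = (n_i/n_T)P, Kp = p_R^2 / (p_S).
This yields a degree-2 equation in X; solving on (0,1), X = 0.509.

X = 0.509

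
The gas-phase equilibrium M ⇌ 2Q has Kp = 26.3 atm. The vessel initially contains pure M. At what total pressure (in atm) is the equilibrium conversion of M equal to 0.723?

P = 6 atm

Basis: 1 mol M initially; let X = conversion of M. Extent ξ = X.
Moles: n_M = 1 − X; n_Q = 2X.
Total moles n_T = 1 + X.
Kp = p_Q^2 / (p_M) with p_i = (n_i/n_T)·P.
At X = 0.723: the mole-fraction product g(X) = Π y_i^ν_i = 4.381. Since Kp = g(X)·P^{1}, P = (Kp/g)^(1/1) = (26.3/4.381)^(1/1) = 6 atm.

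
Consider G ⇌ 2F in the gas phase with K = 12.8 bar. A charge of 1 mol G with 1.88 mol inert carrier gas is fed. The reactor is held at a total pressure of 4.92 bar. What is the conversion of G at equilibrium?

Take 1 mol G as basis and let X be its fractional conversion, so ξ = X.
Mole table: n_G = 1 − X; n_F = 2X; n_I = 1.88 (inert).
Summing: n_T = 2.88 + X.
Mole fractions y_i = n_i/n_T; K = p_F^2 / (p_G) with p_i = y_i·P.
This yields a degree-2 equation in X; solving on (0,1), X = 0.757.

X = 0.757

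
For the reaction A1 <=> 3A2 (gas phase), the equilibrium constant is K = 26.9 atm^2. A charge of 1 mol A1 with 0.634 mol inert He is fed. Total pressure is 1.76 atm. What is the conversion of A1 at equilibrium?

X = 0.834

Take 1 mol A1 as basis and let X be its fractional conversion, so ξ = X.
Moles: n_A1 = 1 − X; n_A2 = 3X; n_I = 0.634 (inert).
Summing: n_T = 1.63 + 2X.
Mole fractions y_i = n_i/n_T; K = p_A2^3 / (p_A1) with p_i = y_i·P.
Substituting and setting equal to 26.9 atm^2 gives a polynomial in X; the root in (0,1) is X = 0.834.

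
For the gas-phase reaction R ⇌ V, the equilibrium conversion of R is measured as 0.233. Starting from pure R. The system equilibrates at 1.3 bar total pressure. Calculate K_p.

K_p = 0.304

Take 1 mol R as basis and let X be its fractional conversion, so ξ = X.
Species balance: n_R = 1 − X; n_V = X.
Total moles n_T = 1 (Δν = 0, constant).
At X = 0.233: n_R = 0.767, n_V = 0.233, n_T = 1.
p_i = (n_i/n_T)·P. K_p = p_V / (p_R) = 0.304.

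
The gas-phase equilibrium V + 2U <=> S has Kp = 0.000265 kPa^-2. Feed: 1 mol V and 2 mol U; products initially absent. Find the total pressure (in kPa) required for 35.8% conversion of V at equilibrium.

Let X = conversion of V (basis 1 mol V); extent of reaction ξ = X.
Mole table: n_V = 1 − X; n_U = 2 − 2X; n_S = X.
n_T = Σnᵢ = 3 − 2X.
Kp = p_S / (p_V p_U^2) with p_i = (n_i/n_T)·P.
At X = 0.358: the mole-fraction product g(X) = Π y_i^ν_i = 1.764. Since Kp = g(X)·P^{-2}, P = (g/Kp)^(1/2) = (1.764/0.000265)^(1/2) = 81.6 kPa.

P = 81.6 kPa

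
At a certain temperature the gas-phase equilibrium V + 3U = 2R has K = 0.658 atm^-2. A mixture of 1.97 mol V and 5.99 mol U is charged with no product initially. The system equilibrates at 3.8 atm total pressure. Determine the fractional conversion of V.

Basis: 1.97 mol V initially; let X = conversion of V. Extent ξ = 1.97X.
Mole table: n_V = 1.97 − 1.97X; n_U = 5.99 − 5.91X; n_R = 3.94X.
Summing: n_T = 7.96 − 3.94X.
With p_i = (n_i/n_T)P, K = p_R^2 / (p_V p_U^3).
Setting this equal to 0.658 atm^-2 and taking the physical root (0 < X < 1) gives X = 0.559.

X = 0.559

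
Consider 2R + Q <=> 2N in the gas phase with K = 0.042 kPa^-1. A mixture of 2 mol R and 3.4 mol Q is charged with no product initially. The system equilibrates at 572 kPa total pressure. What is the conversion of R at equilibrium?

Take 2 mol R as basis and let X be its fractional conversion, so ξ = X.
Moles: n_R = 2 − 2X; n_Q = 3.4 − X; n_N = 2X.
Total moles n_T = 5.4 − X.
With p_i = (n_i/n_T)P, K = p_N^2 / (p_R^2 p_Q).
Substituting and setting equal to 0.042 kPa^-1 gives a polynomial in X; the root in (0,1) is X = 0.787.

X = 0.787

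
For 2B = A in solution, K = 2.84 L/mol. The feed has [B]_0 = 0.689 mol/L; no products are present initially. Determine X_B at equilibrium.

Let X = conversion of B; extent ξ = 0.689X/2 mol/L.
Concentrations: [B] = 0.689 − 0.689X; [A] = 0.344X.
K = [A] / ([B]^2).
Solving K = 2.84 for X ∈ (0,1): X = 0.606.

X = 0.606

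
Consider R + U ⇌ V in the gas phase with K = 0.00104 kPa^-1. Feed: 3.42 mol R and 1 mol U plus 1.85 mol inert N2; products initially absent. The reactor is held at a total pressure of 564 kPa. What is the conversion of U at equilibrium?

X = 0.236

Let X = conversion of U (basis 1 mol U); extent of reaction ξ = X.
Species balance: n_R = 3.42 − X; n_U = 1 − X; n_V = X; n_I = 1.85 (inert).
n_T = Σnᵢ = 6.27 − X.
With p_i = (n_i/n_T)P, K = p_V / (p_R p_U).
Setting this equal to 0.00104 kPa^-1 and taking the physical root (0 < X < 1) gives X = 0.236.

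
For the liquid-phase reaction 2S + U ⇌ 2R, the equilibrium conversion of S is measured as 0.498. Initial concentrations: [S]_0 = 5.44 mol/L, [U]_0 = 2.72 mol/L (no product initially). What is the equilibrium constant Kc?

Kc = 0.721 L/mol

Let X = conversion of S.
Concentrations: [S] = 5.44 − 5.44X; [U] = 2.72 − 2.72X; [R] = 5.44X.
At X = 0.498: [S] = 2.73, [U] = 1.37, [R] = 2.71.
Kc = [R]^2 / ([S]^2 [U]) = 0.721 L/mol.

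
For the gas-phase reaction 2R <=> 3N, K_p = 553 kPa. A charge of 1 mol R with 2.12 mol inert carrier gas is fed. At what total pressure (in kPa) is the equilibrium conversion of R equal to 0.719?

P = 121 kPa

Basis: 1 mol R initially; let X = conversion of R. Extent ξ = 0.5X.
Moles: n_R = 1 − X; n_N = 1.5X; n_I = 2.12 (inert).
n_T = Σnᵢ = 3.12 + 0.5X.
K_p = p_N^3 / (p_R^2) with p_i = (n_i/n_T)·P.
At X = 0.719: the mole-fraction product g(X) = Π y_i^ν_i = 4.566. Since K_p = g(X)·P^{1}, P = (K_p/g)^(1/1) = (553/4.566)^(1/1) = 121 kPa.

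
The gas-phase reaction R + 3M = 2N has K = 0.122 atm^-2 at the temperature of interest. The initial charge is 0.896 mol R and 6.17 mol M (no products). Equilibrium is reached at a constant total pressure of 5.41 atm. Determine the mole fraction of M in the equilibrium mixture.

Take 0.896 mol R as basis and let X be its fractional conversion, so ξ = 0.896X.
Mole table: n_R = 0.896 − 0.896X; n_M = 6.17 − 2.69X; n_N = 1.79X.
Summing: n_T = 7.07 − 1.79X.
y_i = n_i/n_T, p_i = y_i·P. K = p_N^2 / (p_R p_M^3).
Setting this equal to 0.122 atm^-2 and taking the physical root (0 < X < 1) gives X = 0.746.
Then n_M = 4.16, n_T = 5.73, so y_M = 0.727.

y_M = 0.727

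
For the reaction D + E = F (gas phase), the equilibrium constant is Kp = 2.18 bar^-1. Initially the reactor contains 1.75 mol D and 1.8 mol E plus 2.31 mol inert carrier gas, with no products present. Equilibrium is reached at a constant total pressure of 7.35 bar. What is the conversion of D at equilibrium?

X = 0.678

Basis: 1.75 mol D initially; let X = conversion of D. Extent ξ = 1.75X.
Moles: n_D = 1.75 − 1.75X; n_E = 1.8 − 1.75X; n_F = 1.75X; n_I = 2.31 (inert).
Summing: n_T = 5.86 − 1.75X.
y_i = n_i/n_T, p_i = y_i·P. Kp = p_F / (p_D p_E).
This yields a degree-2 equation in X; solving on (0,1), X = 0.678.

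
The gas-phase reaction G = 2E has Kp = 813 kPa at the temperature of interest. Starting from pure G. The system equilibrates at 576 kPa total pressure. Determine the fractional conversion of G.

Take 1 mol G as basis and let X be its fractional conversion, so ξ = X.
Mole table: n_G = 1 − X; n_E = 2X.
Summing: n_T = 1 + X.
Mole fractions y_i = n_i/n_T; Kp = p_E^2 / (p_G) with p_i = y_i·P.
Substituting and setting equal to 813 kPa gives a polynomial in X; the root in (0,1) is X = 0.511.

X = 0.511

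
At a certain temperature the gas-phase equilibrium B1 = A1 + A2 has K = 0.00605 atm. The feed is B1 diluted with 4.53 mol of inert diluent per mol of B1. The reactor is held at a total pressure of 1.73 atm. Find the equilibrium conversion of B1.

X = 0.131

Take 1 mol B1 as basis and let X be its fractional conversion, so ξ = X.
At extent ξ: n_B1 = 1 − X; n_A1 = X; n_A2 = X; n_I = 4.53 (inert).
Total moles n_T = 5.53 + X.
y_i = n_i/n_T, p_i = y_i·P. K = p_A1 p_A2 / (p_B1).
Equating to 0.00605 atm and solving on 0 < X < 1: X = 0.131.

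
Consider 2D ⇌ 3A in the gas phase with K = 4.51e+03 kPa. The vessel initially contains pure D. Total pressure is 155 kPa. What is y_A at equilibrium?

y_A = 0.854

Basis: 1 mol D initially; let X = conversion of D. Extent ξ = 0.5X.
Species balance: n_D = 1 − X; n_A = 1.5X.
n_T = Σnᵢ = 1 + 0.5X.
With p_i = (n_i/n_T)P, K = p_A^3 / (p_D^2).
This yields a degree-3 equation in X; solving on (0,1), X = 0.796.
Then n_A = 1.19, n_T = 1.4, so y_A = 0.854.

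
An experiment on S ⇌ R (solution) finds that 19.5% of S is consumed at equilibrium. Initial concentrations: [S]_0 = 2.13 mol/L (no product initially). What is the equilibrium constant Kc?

Let X = conversion of S.
Concentrations: [S] = 2.13 − 2.13X; [R] = 2.13X.
At X = 0.195: [S] = 1.71, [R] = 0.415.
Kc = [R] / ([S]) = 0.242.

Kc = 0.242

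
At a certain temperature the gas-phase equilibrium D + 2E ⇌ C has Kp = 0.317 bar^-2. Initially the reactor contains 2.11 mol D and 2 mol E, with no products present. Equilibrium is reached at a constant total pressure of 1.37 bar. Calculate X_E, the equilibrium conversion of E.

Take 2 mol E as basis and let X be its fractional conversion, so ξ = X.
At extent ξ: n_D = 2.11 − X; n_E = 2 − 2X; n_C = X.
Total moles n_T = 4.11 − 2X.
Mole fractions y_i = n_i/n_T; Kp = p_C / (p_D p_E^2) with p_i = y_i·P.
Equating to 0.317 bar^-2 and solving on 0 < X < 1: X = 0.208.

X = 0.208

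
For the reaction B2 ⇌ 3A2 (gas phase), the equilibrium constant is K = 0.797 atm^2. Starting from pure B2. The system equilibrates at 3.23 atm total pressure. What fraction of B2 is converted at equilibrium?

X = 0.161

Let X = conversion of B2 (basis 1 mol B2); extent of reaction ξ = X.
Moles: n_B2 = 1 − X; n_A2 = 3X.
Total moles n_T = 1 + 2X.
y_i = n_i/n_T, p_i = y_i·P. K = p_A2^3 / (p_B2).
Setting this equal to 0.797 atm^2 and taking the physical root (0 < X < 1) gives X = 0.161.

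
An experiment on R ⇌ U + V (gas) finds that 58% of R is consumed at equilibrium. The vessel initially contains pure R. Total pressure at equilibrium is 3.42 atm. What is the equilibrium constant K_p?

Take 1 mol R as basis and let X be its fractional conversion, so ξ = X.
At extent ξ: n_R = 1 − X; n_U = X; n_V = X.
Total moles n_T = 1 + X.
At X = 0.58: n_R = 0.42, n_U = 0.58, n_V = 0.58, n_T = 1.58.
p_i = (n_i/n_T)·P. K_p = p_U p_V / (p_R) = 1.73 atm.

K_p = 1.73 atm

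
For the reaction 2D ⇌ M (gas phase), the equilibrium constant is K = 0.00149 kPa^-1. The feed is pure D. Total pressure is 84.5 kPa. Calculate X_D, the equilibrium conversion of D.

X = 0.184

Let X = conversion of D (basis 1 mol D); extent of reaction ξ = 0.5X.
At extent ξ: n_D = 1 − X; n_M = 0.5X.
n_T = Σnᵢ = 1 − 0.5X.
With p_i = (n_i/n_T)P, K = p_M / (p_D^2).
Substituting and setting equal to 0.00149 kPa^-1 gives a polynomial in X; the root in (0,1) is X = 0.184.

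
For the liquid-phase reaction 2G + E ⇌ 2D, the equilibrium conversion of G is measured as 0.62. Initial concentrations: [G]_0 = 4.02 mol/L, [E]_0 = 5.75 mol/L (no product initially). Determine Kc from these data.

Let X = conversion of G.
Concentrations: [G] = 4.02 − 4.02X; [E] = 5.75 − 2.01X; [D] = 4.02X.
At X = 0.62: [G] = 1.53, [E] = 4.5, [D] = 2.49.
Kc = [D]^2 / ([G]^2 [E]) = 0.591 L/mol.

Kc = 0.591 L/mol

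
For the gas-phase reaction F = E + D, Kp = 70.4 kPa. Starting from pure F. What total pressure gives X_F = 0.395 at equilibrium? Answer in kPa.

Take 1 mol F as basis and let X be its fractional conversion, so ξ = X.
Species balance: n_F = 1 − X; n_E = X; n_D = X.
Total moles n_T = 1 + X.
Kp = p_E p_D / (p_F) with p_i = (n_i/n_T)·P.
At X = 0.395: the mole-fraction product g(X) = Π y_i^ν_i = 0.1849. Since Kp = g(X)·P^{1}, P = (Kp/g)^(1/1) = (70.4/0.1849)^(1/1) = 381 kPa.

P = 381 kPa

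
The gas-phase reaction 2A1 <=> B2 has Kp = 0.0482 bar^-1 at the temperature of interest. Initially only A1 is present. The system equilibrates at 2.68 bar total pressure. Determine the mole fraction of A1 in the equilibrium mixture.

Take 1 mol A1 as basis and let X be its fractional conversion, so ξ = 0.5X.
Mole table: n_A1 = 1 − X; n_B2 = 0.5X.
n_T = Σnᵢ = 1 − 0.5X.
With p_i = (n_i/n_T)P, Kp = p_B2 / (p_A1^2).
Substituting and setting equal to 0.0482 bar^-1 gives a polynomial in X; the root in (0,1) is X = 0.188.
Then n_A1 = 0.812, n_T = 0.906, so y_A1 = 0.896.

y_A1 = 0.896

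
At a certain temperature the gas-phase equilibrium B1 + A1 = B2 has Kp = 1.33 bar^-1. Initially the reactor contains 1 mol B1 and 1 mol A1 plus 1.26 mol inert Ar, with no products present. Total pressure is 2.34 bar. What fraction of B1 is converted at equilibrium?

Basis: 1 mol B1 initially; let X = conversion of B1. Extent ξ = X.
Moles: n_B1 = 1 − X; n_A1 = 1 − X; n_B2 = X; n_I = 1.26 (inert).
n_T = Σnᵢ = 3.26 − X.
With p_i = (n_i/n_T)P, Kp = p_B2 / (p_B1 p_A1).
Substituting and setting equal to 1.33 bar^-1 gives a polynomial in X; the root in (0,1) is X = 0.396.

X = 0.396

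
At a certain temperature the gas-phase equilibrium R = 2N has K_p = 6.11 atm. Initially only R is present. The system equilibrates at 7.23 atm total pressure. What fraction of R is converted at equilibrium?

Let X = conversion of R (basis 1 mol R); extent of reaction ξ = X.
At extent ξ: n_R = 1 − X; n_N = 2X.
Total moles n_T = 1 + X.
With p_i = (n_i/n_T)P, K_p = p_N^2 / (p_R).
Equating to 6.11 atm and solving on 0 < X < 1: X = 0.418.

X = 0.418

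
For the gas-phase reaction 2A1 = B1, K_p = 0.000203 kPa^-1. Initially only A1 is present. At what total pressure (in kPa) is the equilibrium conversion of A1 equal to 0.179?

P = 596 kPa

Basis: 1 mol A1 initially; let X = conversion of A1. Extent ξ = 0.5X.
Mole table: n_A1 = 1 − X; n_B1 = 0.5X.
Total moles n_T = 1 − 0.5X.
K_p = p_B1 / (p_A1^2) with p_i = (n_i/n_T)·P.
At X = 0.179: the mole-fraction product g(X) = Π y_i^ν_i = 0.1209. Since K_p = g(X)·P^{-1}, P = (g/K_p)^(1/1) = (0.1209/0.000203)^(1/1) = 596 kPa.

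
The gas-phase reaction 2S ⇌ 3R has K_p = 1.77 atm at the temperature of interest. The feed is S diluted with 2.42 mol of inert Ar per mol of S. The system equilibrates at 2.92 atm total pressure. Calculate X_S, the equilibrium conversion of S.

Basis: 1 mol S initially; let X = conversion of S. Extent ξ = 0.5X.
Moles: n_S = 1 − X; n_R = 1.5X; n_I = 2.42 (inert).
n_T = Σnᵢ = 3.42 + 0.5X.
Mole fractions y_i = n_i/n_T; K_p = p_R^3 / (p_S^2) with p_i = y_i·P.
Substituting and setting equal to 1.77 atm gives a polynomial in X; the root in (0,1) is X = 0.528.

X = 0.528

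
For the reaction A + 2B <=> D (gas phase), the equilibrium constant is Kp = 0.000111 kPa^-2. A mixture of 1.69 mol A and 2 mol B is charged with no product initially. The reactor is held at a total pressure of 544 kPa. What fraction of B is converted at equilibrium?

Let X = conversion of B (basis 2 mol B); extent of reaction ξ = X.
Species balance: n_A = 1.69 − X; n_B = 2 − 2X; n_D = X.
n_T = Σnᵢ = 3.69 − 2X.
y_i = n_i/n_T, p_i = y_i·P. Kp = p_D / (p_A p_B^2).
Substituting and setting equal to 0.000111 kPa^-2 gives a polynomial in X; the root in (0,1) is X = 0.826.

X = 0.826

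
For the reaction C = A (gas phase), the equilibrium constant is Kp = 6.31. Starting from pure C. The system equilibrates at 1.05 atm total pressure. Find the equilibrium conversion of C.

Take 1 mol C as basis and let X be its fractional conversion, so ξ = X.
Moles: n_C = 1 − X; n_A = X.
n_T stays at 1 (no change in mole number).
With p_i = (n_i/n_T)P, Kp = p_A / (p_C).
Substituting and setting equal to 6.31 gives a polynomial in X; the root in (0,1) is X = 0.863.

X = 0.863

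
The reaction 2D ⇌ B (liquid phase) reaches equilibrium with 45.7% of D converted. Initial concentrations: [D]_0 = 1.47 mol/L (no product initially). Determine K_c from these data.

K_c = 0.527 L/mol

Let X = conversion of D.
Concentrations: [D] = 1.47 − 1.47X; [B] = 0.735X.
At X = 0.457: [D] = 0.798, [B] = 0.336.
K_c = [B] / ([D]^2) = 0.527 L/mol.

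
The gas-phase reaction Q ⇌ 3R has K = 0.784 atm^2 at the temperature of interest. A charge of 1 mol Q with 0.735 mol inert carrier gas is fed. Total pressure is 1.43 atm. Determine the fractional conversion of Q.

X = 0.380

Basis: 1 mol Q initially; let X = conversion of Q. Extent ξ = X.
Species balance: n_Q = 1 − X; n_R = 3X; n_I = 0.735 (inert).
Total moles n_T = 1.73 + 2X.
Mole fractions y_i = n_i/n_T; K = p_R^3 / (p_Q) with p_i = y_i·P.
Equating to 0.784 atm^2 and solving on 0 < X < 1: X = 0.380.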